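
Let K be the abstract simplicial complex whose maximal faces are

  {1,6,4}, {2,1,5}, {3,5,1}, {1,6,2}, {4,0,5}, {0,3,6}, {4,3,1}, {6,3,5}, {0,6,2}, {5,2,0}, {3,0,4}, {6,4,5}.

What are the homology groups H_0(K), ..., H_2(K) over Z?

H_0 ≅ Z,  H_1 ≅ Z_2,  H_2 = 0.

We work with the vertex ordering 0 < 1 < 2 < 3 < 4 < 5 < 6. The simplices of K, each written with vertices in increasing order, are:

  0-simplices (7): [0], [1], [2], [3], [4], [5], [6]
  1-simplices (18): [0,2], [0,3], [0,4], [0,5], [0,6], [1,2], [1,3], [1,4], [1,5], [1,6], [2,5], [2,6], [3,4], [3,5], [3,6], [4,5], [4,6], [5,6]
  2-simplices (12): [0,2,5], [0,2,6], [0,3,4], [0,3,6], [0,4,5], [1,2,5], [1,2,6], [1,3,4], [1,3,5], [1,4,6], [3,5,6], [4,5,6]

so the chain groups are C_0 ≅ Z^7, C_1 ≅ Z^18, C_2 ≅ Z^12.

The boundary map ∂_1: C_1 → C_0 maps an edge to its endpoints' difference, ∂[p,q] = q − p.
The resulting 7×18 matrix has rank 6, and its Smith normal form has invariant factors (1,1,1,1,1,1).

Boundary ∂_2: C_2 → C_1 acts by ∂[p,q,r] = [q,r] − [p,r] + [p,q]. For instance
  ∂[1,3,4] = [3,4] − [1,4] + [1,3],
  ∂[0,2,6] = [2,6] − [0,6] + [0,2].
This gives a 18×12 integer matrix of rank 12; reducing to Smith normal form yields diagonal entries (1,1,1,1,1,1,1,1,1,1,1,2).

Now H_k = ker ∂_k / im ∂_{k+1}, so:

  H_0: rank C_0 − rank ∂_1 = 7 − 6 = 1, and the invariant factors of ∂_1 are all 1, so H_0 = Z.
  H_1: rank ker ∂_1 − rank ∂_2 = (18 − 6) − 12 = 0, and ∂_2 has invariant factor 2 > 1, so H_1 = Z_2.
  H_2: rank ker ∂_2 − rank ∂_3 = (12 − 12) − 0 = 0, and there is no ∂_3, so H_2 = 0.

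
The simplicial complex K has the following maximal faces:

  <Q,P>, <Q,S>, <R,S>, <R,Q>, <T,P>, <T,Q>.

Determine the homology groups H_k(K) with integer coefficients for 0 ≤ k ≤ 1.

Fix the vertex order P < Q < R < S < T and write every simplex with vertices in increasing order. Then dim K = 1 and the simplices of K are:

  0-simplices (5): P, Q, R, S, T
  1-simplices (6): PQ, PT, QR, QS, QT, RS

so the chain groups are C_0 ≅ Z^5, C_1 ≅ Z^6.

The boundary map ∂_1: C_1 → C_0 maps an edge to its endpoints' difference, ∂[p,q] = q − p. For instance
  ∂QS = S − Q.
As a 5×6 matrix over Z this has rank 4, with invariant factors (1,1,1,1).

Computing H_k = (kernel of ∂_k) / (image of ∂_{k+1}):

  H_0: rank C_0 − rank ∂_1 = 5 − 4 = 1, and the invariant factors of ∂_1 are all 1, so H_0 = Z.
  H_1: rank ker ∂_1 − rank ∂_2 = (6 − 4) − 0 = 2, and there is no ∂_2, so H_1 = Z^2.

H_0 ≅ Z,  H_1 ≅ Z^2.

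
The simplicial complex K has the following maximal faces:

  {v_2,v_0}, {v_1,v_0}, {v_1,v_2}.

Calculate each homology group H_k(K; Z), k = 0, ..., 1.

K has 3 vertices, 3 edges.
rank ∂_0 = 0, rank ∂_1 = 2 ⇒ b_0 = 3 − 0 − 2 = 1; all invariant factors of ∂_1 are 1 so no torsion. So H_0 = Z.
rank ∂_1 = 2, rank ∂_2 = 0 ⇒ b_1 = 3 − 2 − 0 = 1. So H_1 = Z.

H_0 ≅ Z,  H_1 ≅ Z.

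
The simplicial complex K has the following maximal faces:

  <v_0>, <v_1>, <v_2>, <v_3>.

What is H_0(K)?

Fix the vertex order v_0 < v_1 < v_2 < v_3 and write every simplex with vertices in increasing order. Then dim K = 0 and the simplices of K are:

  0-simplices (4): [v_0], [v_1], [v_2], [v_3]

Hence C_0 ≅ Z^4.

Now H_k = ker ∂_k / im ∂_{k+1}, so:

  H_0: rank C_0 − rank ∂_1 = 4 − 0 = 4, and there is no ∂_1, so H_0 ≅ Z^4.

H_0 ≅ Z^4.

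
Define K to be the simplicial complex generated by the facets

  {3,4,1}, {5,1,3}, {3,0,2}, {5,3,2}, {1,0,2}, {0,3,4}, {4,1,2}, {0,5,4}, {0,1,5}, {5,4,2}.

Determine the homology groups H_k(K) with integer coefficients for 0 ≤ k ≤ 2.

H_0 = Z,  H_1 = Z/2Z,  H_2 = 0.

Fix the vertex order 0 < 1 < 2 < 3 < 4 < 5 and write every simplex with vertices in increasing order. Then dim K = 2 and the simplices of K are:

  0-simplices (6): [0], [1], [2], [3], [4], [5]
  1-simplices (15): [0,1], [0,2], [0,3], [0,4], [0,5], [1,2], [1,3], [1,4], [1,5], [2,3], [2,4], [2,5], [3,4], [3,5], [4,5]
  2-simplices (10): [0,1,2], [0,1,5], [0,2,3], [0,3,4], [0,4,5], [1,2,4], [1,3,4], [1,3,5], [2,3,5], [2,4,5]

Hence C_0 ≅ Z^6, C_1 ≅ Z^15, C_2 ≅ Z^10.

Boundary ∂_1: C_1 → C_0 is given by ∂[p,q] = [q] − [p].
As a 6×15 matrix over Z this has rank 5, with invariant factors (1,1,1,1,1).

The boundary map ∂_2: C_2 → C_1 sends each 2-simplex [p,q,r] to [q,r] − [p,r] + [p,q]. For instance
  ∂[1,3,4] = [3,4] − [1,4] + [1,3],
  ∂[1,3,5] = [3,5] − [1,5] + [1,3].
The 15×10 boundary matrix has rank 10 and Smith normal form diag(1,1,1,1,1,1,1,1,1,2).

Reading off H_k = ker ∂_k / im ∂_{k+1}:

  H_0: rank C_0 − rank ∂_1 = 6 − 5 = 1, and the invariant factors of ∂_1 are all 1, so H_0 = Z.
  H_1: rank ker ∂_1 − rank ∂_2 = (15 − 5) − 10 = 0, and ∂_2 has invariant factor 2 > 1, so H_1 = Z/2Z.
  H_2: rank ker ∂_2 − rank ∂_3 = (10 − 10) − 0 = 0, and there is no ∂_3, so H_2 = 0.

As a check, the Euler characteristic is 6 − 15 + 10 = 1, which agrees with 1 − 0 + 0 = 1.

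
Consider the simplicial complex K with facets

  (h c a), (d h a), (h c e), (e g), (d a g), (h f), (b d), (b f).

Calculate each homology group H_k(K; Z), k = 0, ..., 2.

Fix the vertex order a < b < c < d < e < f < g < h and write every simplex with vertices in increasing order. Then dim K = 2 and the simplices of K are:

  0-simplices (8): a, b, c, d, e, f, g, h
  1-simplices (13): ac, ad, ag, ah, bd, bf, ce, ch, dg, dh, eg, eh, fh
  2-simplices (4): ach, adg, adh, ceh

giving chain groups C_0 ≅ Z^8, C_1 ≅ Z^13, C_2 ≅ Z^4.

Boundary ∂_1: C_1 → C_0 is given by ∂[p,q] = [q] − [p].
The 8×13 boundary matrix has rank 7 and Smith normal form diag(1,1,1,1,1,1,1).

∂_2: C_2 → C_1 maps a triangle to the signed sum of its edges. For instance
  ∂ceh = eh − ch + ce,
  ∂ach = ch − ah + ac.
The 13×4 boundary matrix has rank 4 and Smith normal form diag(1,1,1,1).

Reading off H_k = ker ∂_k / im ∂_{k+1}:

  H_0: rank C_0 − rank ∂_1 = 8 − 7 = 1, and the invariant factors of ∂_1 are all 1, so H_0 = Z.
  H_1: rank ker ∂_1 − rank ∂_2 = (13 − 7) − 4 = 2, and the invariant factors of ∂_2 are all 1, so H_1 = Z^2.
  H_2: rank ker ∂_2 − rank ∂_3 = (4 − 4) − 0 = 0, and there is no ∂_3, so H_2 = 0.

H_0 ≅ Z,  H_1 ≅ Z^2,  H_2 = 0.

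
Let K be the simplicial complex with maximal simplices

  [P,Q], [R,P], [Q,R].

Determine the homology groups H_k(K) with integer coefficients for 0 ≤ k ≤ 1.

Fix the vertex order P < Q < R and write every simplex with vertices in increasing order. Then dim K = 1 and the simplices of K are:

  0-simplices (3): P, Q, R
  1-simplices (3): PQ, PR, QR

Hence C_0 ≅ Z^3, C_1 ≅ Z^3.

The boundary map ∂_1: C_1 → C_0 maps an edge to its endpoints' difference, ∂[p,q] = q − p. For instance
  ∂PQ = Q − P.
The 3×3 boundary matrix has rank 2 and Smith normal form diag(1,1).

Reading off H_k = ker ∂_k / im ∂_{k+1}:

  H_0: rank C_0 − rank ∂_1 = 3 − 2 = 1, and the invariant factors of ∂_1 are all 1, so H_0 = Z.
  H_1: rank ker ∂_1 − rank ∂_2 = (3 − 2) − 0 = 1, and there is no ∂_2, so H_1 = Z.

(K is a triangulation of the circle S^1.)

H_0 = Z,  H_1 = Z.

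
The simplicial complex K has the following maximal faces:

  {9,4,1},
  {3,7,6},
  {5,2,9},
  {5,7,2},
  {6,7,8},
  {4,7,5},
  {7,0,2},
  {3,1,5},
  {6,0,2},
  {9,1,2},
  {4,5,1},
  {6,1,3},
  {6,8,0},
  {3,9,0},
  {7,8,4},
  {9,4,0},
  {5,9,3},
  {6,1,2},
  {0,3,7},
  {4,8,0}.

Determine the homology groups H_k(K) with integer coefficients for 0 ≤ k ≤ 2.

H_0 ≅ Z,  H_1 ≅ Z × Z/2,  H_2 = 0.

Take the total order 0 < 1 < 2 < 3 < 4 < 5 < 6 < 7 < 8 < 9 on the vertex set. Then K (dimension 2) consists of the simplices:

  0-simplices (10): [0], [1], [2], [3], [4], [5], [6], [7], [8], [9]
  1-simplices (30): (30 of them)
  2-simplices (20): (20 of them)

giving chain groups C_0 ≅ Z^10, C_1 ≅ Z^30, C_2 ≅ Z^20.

Boundary ∂_1: C_1 → C_0 is given by ∂[p,q] = [q] − [p]. For instance
  ∂[4,7] = [7] − [4].
The resulting 10×30 matrix has rank 9, and its Smith normal form has invariant factors (1,1,1,1,1,1,1,1,1).

∂_2: C_2 → C_1 sends each 2-simplex [p,q,r] to [q,r] − [p,r] + [p,q]. For instance
  ∂[1,4,5] = [4,5] − [1,5] + [1,4],
  ∂[3,5,9] = [5,9] − [3,9] + [3,5].
The 30×20 boundary matrix has rank 20 and Smith normal form diag(1,1,1,1,1,1,1,1,1,1,1,1,1,1,1,1,1,1,1,2).

Now H_k = ker ∂_k / im ∂_{k+1}, so:

  H_0: rank C_0 − rank ∂_1 = 10 − 9 = 1, and the invariant factors of ∂_1 are all 1, so H_0 = Z.
  H_1: rank ker ∂_1 − rank ∂_2 = (30 − 9) − 20 = 1, and ∂_2 has invariant factor 2 > 1, so H_1 = Z × Z/2.
  H_2: rank ker ∂_2 − rank ∂_3 = (20 − 20) − 0 = 0, and there is no ∂_3, so H_2 = 0.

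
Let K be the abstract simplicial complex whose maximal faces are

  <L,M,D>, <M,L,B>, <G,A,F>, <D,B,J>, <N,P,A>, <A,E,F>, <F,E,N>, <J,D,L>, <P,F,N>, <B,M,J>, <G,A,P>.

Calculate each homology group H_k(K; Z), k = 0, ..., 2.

We work with the vertex ordering A < B < D < E < F < G < J < L < M < N < P. The simplices of K, each written with vertices in increasing order, are:

  0-simplices (11): A, B, D, E, F, G, J, L, M, N, P
  1-simplices (22): AE, AF, AG, AN, AP, BD, BJ, BL, BM, DJ, DL, DM, EF, EN, FG, FN, FP, GP, JL, JM, LM, NP
  2-simplices (11): AEF, AFG, AGP, ANP, BDJ, BJM, BLM, DJL, DLM, EFN, FNP

so the chain groups are C_0 ≅ Z^11, C_1 ≅ Z^22, C_2 ≅ Z^11.

∂_1: C_1 → C_0 is given by ∂[p,q] = [q] − [p]. For instance
  ∂AE = E − A.
As a 11×22 matrix over Z this has rank 9, with invariant factors (1,1,1,1,1,1,1,1,1).

∂_2: C_2 → C_1 sends each 2-simplex [p,q,r] to [q,r] − [p,r] + [p,q]. For instance
  ∂AGP = GP − AP + AG,
  ∂AFG = FG − AG + AF.
As a 22×11 matrix over Z this has rank 11, with invariant factors (1,1,1,1,1,1,1,1,1,1,1).

Reading off H_k = ker ∂_k / im ∂_{k+1}:

  H_0: rank C_0 − rank ∂_1 = 11 − 9 = 2, and the invariant factors of ∂_1 are all 1, so H_0 = Z^2.
  H_1: rank ker ∂_1 − rank ∂_2 = (22 − 9) − 11 = 2, and the invariant factors of ∂_2 are all 1, so H_1 = Z^2.
  H_2: rank ker ∂_2 − rank ∂_3 = (11 − 11) − 0 = 0, and there is no ∂_3, so H_2 = 0.

H_0 ≅ Z^2,  H_1 ≅ Z^2,  H_2 = 0.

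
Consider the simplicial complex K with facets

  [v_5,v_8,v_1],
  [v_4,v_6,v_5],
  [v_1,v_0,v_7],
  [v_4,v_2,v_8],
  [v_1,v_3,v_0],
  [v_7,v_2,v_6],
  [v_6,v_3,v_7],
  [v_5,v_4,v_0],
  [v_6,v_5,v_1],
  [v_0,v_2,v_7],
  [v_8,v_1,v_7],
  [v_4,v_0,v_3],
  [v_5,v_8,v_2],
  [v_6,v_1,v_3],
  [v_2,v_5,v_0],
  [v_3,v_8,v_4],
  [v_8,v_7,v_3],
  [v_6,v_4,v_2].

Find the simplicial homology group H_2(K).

We work with the vertex ordering v_0 < v_1 < v_2 < v_3 < v_4 < v_5 < v_6 < v_7 < v_8. The simplices of K, each written with vertices in increasing order, are:

  0-simplices (9): [v_0], [v_1], [v_2], [v_3], [v_4], [v_5], [v_6], [v_7], [v_8]
  1-simplices (27): (27 of them)
  2-simplices (18): (18 of them)

Hence C_0 ≅ Z^9, C_1 ≅ Z^27, C_2 ≅ Z^18.

∂_1: C_1 → C_0 is given by ∂[p,q] = [q] − [p].
The 9×27 boundary matrix has rank 8 and Smith normal form diag(1,1,1,1,1,1,1,1).

Boundary ∂_2: C_2 → C_1 acts by ∂[p,q,r] = [q,r] − [p,r] + [p,q]. For instance
  ∂[v_3,v_7,v_8] = [v_7,v_8] − [v_3,v_8] + [v_3,v_7],
  ∂[v_0,v_1,v_3] = [v_1,v_3] − [v_0,v_3] + [v_0,v_1].
The resulting 27×18 matrix has rank 18, and its Smith normal form has invariant factors (1,1,1,1,1,1,1,1,1,1,1,1,1,1,1,1,1,2).

Reading off H_k = ker ∂_k / im ∂_{k+1}:

  H_2: rank ker ∂_2 − rank ∂_3 = (18 − 18) − 0 = 0, and there is no ∂_3, so H_2 = 0.

H_2 ≅ 0.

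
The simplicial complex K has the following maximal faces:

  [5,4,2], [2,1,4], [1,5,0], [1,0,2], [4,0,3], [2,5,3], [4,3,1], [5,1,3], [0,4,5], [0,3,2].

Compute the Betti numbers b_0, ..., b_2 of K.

Take the total order 0 < 1 < 2 < 3 < 4 < 5 on the vertex set. Then K (dimension 2) consists of the simplices:

  0-simplices (6): [0], [1], [2], [3], [4], [5]
  1-simplices (15): [0,1], [0,2], [0,3], [0,4], [0,5], [1,2], [1,3], [1,4], [1,5], [2,3], [2,4], [2,5], [3,4], [3,5], [4,5]
  2-simplices (10): [0,1,2], [0,1,5], [0,2,3], [0,3,4], [0,4,5], [1,2,4], [1,3,4], [1,3,5], [2,3,5], [2,4,5]

Hence C_0 ≅ Z^6, C_1 ≅ Z^15, C_2 ≅ Z^10.

Boundary ∂_1: C_1 → C_0 maps an edge to its endpoints' difference, ∂[p,q] = q − p. For instance
  ∂[1,2] = [2] − [1].
This gives a 6×15 integer matrix of rank 5; reducing to Smith normal form yields diagonal entries (1,1,1,1,1).

The boundary map ∂_2: C_2 → C_1 maps a triangle to the signed sum of its edges. For instance
  ∂[0,4,5] = [4,5] − [0,5] + [0,4],
  ∂[0,2,3] = [2,3] − [0,3] + [0,2].
As a 15×10 matrix over Z this has rank 10, with invariant factors (1,1,1,1,1,1,1,1,1,2).

From H_k ≅ ker(∂_k) / im(∂_{k+1}) we obtain:

  H_0: rank C_0 − rank ∂_1 = 6 − 5 = 1, and the invariant factors of ∂_1 are all 1, so H_0 = Z.
  H_1: rank ker ∂_1 − rank ∂_2 = (15 − 5) − 10 = 0, and ∂_2 has invariant factor 2 > 1, so H_1 = Z_2.
  H_2: rank ker ∂_2 − rank ∂_3 = (10 − 10) − 0 = 0, and there is no ∂_3, so H_2 = 0.

Hence the Betti numbers are b_0 = 1, b_1 = 0, b_2 = 0.

b_0 = 1, b_1 = 0, b_2 = 0.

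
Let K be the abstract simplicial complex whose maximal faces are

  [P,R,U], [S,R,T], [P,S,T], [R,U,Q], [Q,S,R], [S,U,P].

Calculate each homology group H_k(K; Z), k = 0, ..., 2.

H_0 ≅ Z,  H_1 ≅ Z,  H_2 = 0.

Fix the vertex order P < Q < R < S < T < U and write every simplex with vertices in increasing order. Then dim K = 2 and the simplices of K are:

  0-simplices (6): P, Q, R, S, T, U
  1-simplices (12): PR, PS, PT, PU, QR, QS, QU, RS, RT, RU, ST, SU
  2-simplices (6): PRU, PST, PSU, QRS, QRU, RST

giving chain groups C_0 ≅ Z^6, C_1 ≅ Z^12, C_2 ≅ Z^6.

∂_1: C_1 → C_0 is given by ∂[p,q] = [q] − [p].
As a 6×12 matrix over Z this has rank 5, with invariant factors (1,1,1,1,1).

The boundary map ∂_2: C_2 → C_1 sends each 2-simplex [p,q,r] to [q,r] − [p,r] + [p,q]. For instance
  ∂PSU = SU − PU + PS,
  ∂PST = ST − PT + PS.
The 12×6 boundary matrix has rank 6 and Smith normal form diag(1,1,1,1,1,1).

Reading off H_k = ker ∂_k / im ∂_{k+1}:

  H_0: rank C_0 − rank ∂_1 = 6 − 5 = 1, and the invariant factors of ∂_1 are all 1, so H_0 = Z.
  H_1: rank ker ∂_1 − rank ∂_2 = (12 − 5) − 6 = 1, and the invariant factors of ∂_2 are all 1, so H_1 = Z.
  H_2: rank ker ∂_2 − rank ∂_3 = (6 − 6) − 0 = 0, and there is no ∂_3, so H_2 = 0.

(K is a triangulation of the cylinder S^1 x I.)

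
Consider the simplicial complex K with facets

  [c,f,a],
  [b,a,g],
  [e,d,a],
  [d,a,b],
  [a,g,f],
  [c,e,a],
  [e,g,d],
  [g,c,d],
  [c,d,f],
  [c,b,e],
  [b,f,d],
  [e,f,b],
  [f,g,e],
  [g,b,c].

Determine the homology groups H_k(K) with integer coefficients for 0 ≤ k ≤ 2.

H_0 = Z,  H_1 = Z^2,  H_2 = Z.

Order the vertices as a < b < c < d < e < f < g. Listing each simplex with vertices in this order, K has dimension 2 with simplices:

  0-simplices (7): a, b, c, d, e, f, g
  1-simplices (21): ab, ac, ad, ae, af, ag, bc, bd, be, bf, bg, cd, ce, cf, cg, de, df, dg, ef, eg, fg
  2-simplices (14): abd, abg, ace, acf, ade, afg, bce, bcg, bdf, bef, cdf, cdg, deg, efg

giving chain groups C_0 ≅ Z^7, C_1 ≅ Z^21, C_2 ≅ Z^14.

The boundary map ∂_1: C_1 → C_0 is given by ∂[p,q] = [q] − [p].
This gives a 7×21 integer matrix of rank 6; reducing to Smith normal form yields diagonal entries (1,1,1,1,1,1).

The boundary map ∂_2: C_2 → C_1 maps a triangle to the signed sum of its edges. For instance
  ∂cdg = dg − cg + cd,
  ∂ace = ce − ae + ac.
The 21×14 boundary matrix has rank 13 and Smith normal form diag(1,1,1,1,1,1,1,1,1,1,1,1,1).

Reading off H_k = ker ∂_k / im ∂_{k+1}:

  H_0: rank C_0 − rank ∂_1 = 7 − 6 = 1, and the invariant factors of ∂_1 are all 1, so H_0 = Z.
  H_1: rank ker ∂_1 − rank ∂_2 = (21 − 6) − 13 = 2, and the invariant factors of ∂_2 are all 1, so H_1 = Z^2.
  H_2: rank ker ∂_2 − rank ∂_3 = (14 − 13) − 0 = 1, and there is no ∂_3, so H_2 = Z.

(K is a triangulation of the torus T^2.)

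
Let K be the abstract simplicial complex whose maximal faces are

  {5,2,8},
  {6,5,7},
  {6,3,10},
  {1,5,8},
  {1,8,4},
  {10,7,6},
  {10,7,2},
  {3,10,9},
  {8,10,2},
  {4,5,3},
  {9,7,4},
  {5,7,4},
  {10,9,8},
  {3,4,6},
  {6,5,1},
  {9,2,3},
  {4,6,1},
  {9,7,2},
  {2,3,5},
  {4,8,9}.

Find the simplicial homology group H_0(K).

We work with the vertex ordering 1 < 2 < 3 < 4 < 5 < 6 < 7 < 8 < 9 < 10. The simplices of K, each written with vertices in increasing order, are:

  0-simplices (10): [1], [2], [3], [4], [5], [6], [7], [8], [9], [10]
  1-simplices (30): (30 of them)
  2-simplices (20): (20 of them)

so the chain groups are C_0 ≅ Z^10, C_1 ≅ Z^30, C_2 ≅ Z^20.

Boundary ∂_1: C_1 → C_0 maps an edge to its endpoints' difference, ∂[p,q] = q − p. For instance
  ∂[3,5] = [5] − [3].
This gives a 10×30 integer matrix of rank 9; reducing to Smith normal form yields diagonal entries (1,1,1,1,1,1,1,1,1).

Boundary ∂_2: C_2 → C_1 maps a triangle to the signed sum of its edges. For instance
  ∂[4,8,9] = [8,9] − [4,9] + [4,8],
  ∂[2,3,9] = [3,9] − [2,9] + [2,3].
As a 30×20 matrix over Z this has rank 20, with invariant factors (1,1,1,1,1,1,1,1,1,1,1,1,1,1,1,1,1,1,1,2).

Computing H_k = (kernel of ∂_k) / (image of ∂_{k+1}):

  H_0: rank C_0 − rank ∂_1 = 10 − 9 = 1, and the invariant factors of ∂_1 are all 1, so H_0 ≅ Z.

(K is a triangulation of the Klein bottle.)

H_0 = Z.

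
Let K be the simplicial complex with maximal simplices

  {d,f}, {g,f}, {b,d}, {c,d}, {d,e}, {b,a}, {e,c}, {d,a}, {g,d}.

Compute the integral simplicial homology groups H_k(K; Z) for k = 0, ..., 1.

We work with the vertex ordering a < b < c < d < e < f < g. The simplices of K, each written with vertices in increasing order, are:

  0-simplices (7): a, b, c, d, e, f, g
  1-simplices (9): ab, ad, bd, cd, ce, de, df, dg, fg

Hence C_0 ≅ Z^7, C_1 ≅ Z^9.

Boundary ∂_1: C_1 → C_0 sends each edge [p,q] (with p < q) to q − p. For instance
  ∂fg = g − f.
This gives a 7×9 integer matrix of rank 6; reducing to Smith normal form yields diagonal entries (1,1,1,1,1,1).

Reading off H_k = ker ∂_k / im ∂_{k+1}:

  H_0: rank C_0 − rank ∂_1 = 7 − 6 = 1, and the invariant factors of ∂_1 are all 1, so H_0 ≅ Z.
  H_1: rank ker ∂_1 − rank ∂_2 = (9 − 6) − 0 = 3, and there is no ∂_2, so H_1 ≅ Z^3.

(K is a triangulation of a wedge of 3 circles.)

H_0 ≅ Z,  H_1 ≅ Z^3.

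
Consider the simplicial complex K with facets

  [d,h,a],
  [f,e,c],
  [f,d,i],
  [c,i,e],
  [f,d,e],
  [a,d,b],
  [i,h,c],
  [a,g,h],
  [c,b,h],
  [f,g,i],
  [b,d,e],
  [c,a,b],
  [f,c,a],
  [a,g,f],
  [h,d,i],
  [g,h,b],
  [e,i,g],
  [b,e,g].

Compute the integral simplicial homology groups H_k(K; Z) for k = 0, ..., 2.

H_0 ≅ Z,  H_1 ≅ Z ⊕ Z_2,  H_2 = 0.

K has 9 vertices, 27 edges, 18 triangles.
rank ∂_0 = 0, rank ∂_1 = 8 ⇒ b_0 = 9 − 0 − 8 = 1; all invariant factors of ∂_1 are 1 so no torsion. So H_0 ≅ Z.
rank ∂_1 = 8, rank ∂_2 = 18 ⇒ b_1 = 27 − 8 − 18 = 1; ∂_2 has invariant factor(s) [2] giving torsion. So H_1 ≅ Z ⊕ Z_2.
rank ∂_2 = 18, rank ∂_3 = 0 ⇒ b_2 = 18 − 18 − 0 = 0. So H_2 ≅ 0.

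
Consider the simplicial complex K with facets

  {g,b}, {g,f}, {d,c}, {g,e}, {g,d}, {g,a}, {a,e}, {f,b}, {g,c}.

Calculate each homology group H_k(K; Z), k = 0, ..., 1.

H_0 = Z,  H_1 = Z^3.

We work with the vertex ordering a < b < c < d < e < f < g. The simplices of K, each written with vertices in increasing order, are:

  0-simplices (7): a, b, c, d, e, f, g
  1-simplices (9): ae, ag, bf, bg, cd, cg, dg, eg, fg

Hence C_0 ≅ Z^7, C_1 ≅ Z^9.

The boundary map ∂_1: C_1 → C_0 sends each edge [p,q] (with p < q) to q − p.
The resulting 7×9 matrix has rank 6, and its Smith normal form has invariant factors (1,1,1,1,1,1).

Computing H_k = (kernel of ∂_k) / (image of ∂_{k+1}):

  H_0: rank C_0 − rank ∂_1 = 7 − 6 = 1, and the invariant factors of ∂_1 are all 1, so H_0 = Z.
  H_1: rank ker ∂_1 − rank ∂_2 = (9 − 6) − 0 = 3, and there is no ∂_2, so H_1 = Z^3.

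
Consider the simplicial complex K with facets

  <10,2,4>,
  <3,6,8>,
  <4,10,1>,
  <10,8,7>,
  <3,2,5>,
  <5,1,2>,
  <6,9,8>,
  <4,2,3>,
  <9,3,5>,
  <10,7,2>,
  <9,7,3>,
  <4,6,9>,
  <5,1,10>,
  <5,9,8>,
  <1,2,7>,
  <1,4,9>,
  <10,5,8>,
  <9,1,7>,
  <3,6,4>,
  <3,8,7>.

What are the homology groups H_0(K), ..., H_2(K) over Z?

Order the vertices as 1 < 2 < 3 < 4 < 5 < 6 < 7 < 8 < 9 < 10. Listing each simplex with vertices in this order, K has dimension 2 with simplices:

  0-simplices (10): [1], [2], [3], [4], [5], [6], [7], [8], [9], [10]
  1-simplices (30): (30 of them)
  2-simplices (20): (20 of them)

giving chain groups C_0 ≅ Z^10, C_1 ≅ Z^30, C_2 ≅ Z^20.

Boundary ∂_1: C_1 → C_0 maps an edge to its endpoints' difference, ∂[p,q] = q − p. For instance
  ∂[1,10] = [10] − [1].
As a 10×30 matrix over Z this has rank 9, with invariant factors (1,1,1,1,1,1,1,1,1).

∂_2: C_2 → C_1 acts by ∂[p,q,r] = [q,r] − [p,r] + [p,q]. For instance
  ∂[5,8,9] = [8,9] − [5,9] + [5,8],
  ∂[3,4,6] = [4,6] − [3,6] + [3,4].
This gives a 30×20 integer matrix of rank 20; reducing to Smith normal form yields diagonal entries (1,1,1,1,1,1,1,1,1,1,1,1,1,1,1,1,1,1,1,2).

Now H_k = ker ∂_k / im ∂_{k+1}, so:

  H_0: rank C_0 − rank ∂_1 = 10 − 9 = 1, and the invariant factors of ∂_1 are all 1, so H_0 ≅ Z.
  H_1: rank ker ∂_1 − rank ∂_2 = (30 − 9) − 20 = 1, and ∂_2 has invariant factor 2 > 1, so H_1 ≅ Z × Z/2.
  H_2: rank ker ∂_2 − rank ∂_3 = (20 − 20) − 0 = 0, and there is no ∂_3, so H_2 ≅ 0.

As a check, the Euler characteristic is 10 − 30 + 20 = 0, which agrees with 1 − 1 + 0 = 0.

H_0 = Z,  H_1 = Z × Z/2,  H_2 = 0.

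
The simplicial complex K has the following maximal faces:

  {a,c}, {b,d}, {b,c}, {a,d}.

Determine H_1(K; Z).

H_1 ≅ Z.

Fix the vertex order a < b < c < d and write every simplex with vertices in increasing order. Then dim K = 1 and the simplices of K are:

  0-simplices (4): a, b, c, d
  1-simplices (4): ac, ad, bc, bd

so the chain groups are C_0 ≅ Z^4, C_1 ≅ Z^4.

Boundary ∂_1: C_1 → C_0 sends each edge [p,q] (with p < q) to q − p.
The 4×4 boundary matrix has rank 3 and Smith normal form diag(1,1,1).

Now H_k = ker ∂_k / im ∂_{k+1}, so:

  H_1: rank ker ∂_1 − rank ∂_2 = (4 − 3) − 0 = 1, and there is no ∂_2, so H_1 = Z.

(K is a triangulation of the circle S^1.)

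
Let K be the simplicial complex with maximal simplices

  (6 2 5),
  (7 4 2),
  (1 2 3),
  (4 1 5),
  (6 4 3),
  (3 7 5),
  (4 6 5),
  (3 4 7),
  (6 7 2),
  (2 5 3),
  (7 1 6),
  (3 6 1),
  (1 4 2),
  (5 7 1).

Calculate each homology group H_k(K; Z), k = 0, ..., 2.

Order the vertices as 1 < 2 < 3 < 4 < 5 < 6 < 7. Listing each simplex with vertices in this order, K has dimension 2 with simplices:

  0-simplices (7): [1], [2], [3], [4], [5], [6], [7]
  1-simplices (21): [1,2], [1,3], [1,4], [1,5], [1,6], [1,7], [2,3], [2,4], [2,5], [2,6], [2,7], [3,4], [3,5], [3,6], [3,7], [4,5], [4,6], [4,7], [5,6], [5,7], [6,7]
  2-simplices (14): [1,2,3], [1,2,4], [1,3,6], [1,4,5], [1,5,7], [1,6,7], [2,3,5], [2,4,7], [2,5,6], [2,6,7], [3,4,6], [3,4,7], [3,5,7], [4,5,6]

Hence C_0 ≅ Z^7, C_1 ≅ Z^21, C_2 ≅ Z^14.

The boundary map ∂_1: C_1 → C_0 is given by ∂[p,q] = [q] − [p].
The resulting 7×21 matrix has rank 6, and its Smith normal form has invariant factors (1,1,1,1,1,1).

Boundary ∂_2: C_2 → C_1 sends each 2-simplex [p,q,r] to [q,r] − [p,r] + [p,q]. For instance
  ∂[1,5,7] = [5,7] − [1,7] + [1,5],
  ∂[3,4,6] = [4,6] − [3,6] + [3,4].
This gives a 21×14 integer matrix of rank 13; reducing to Smith normal form yields diagonal entries (1,1,1,1,1,1,1,1,1,1,1,1,1).

Computing H_k = (kernel of ∂_k) / (image of ∂_{k+1}):

  H_0: rank C_0 − rank ∂_1 = 7 − 6 = 1, and the invariant factors of ∂_1 are all 1, so H_0 = Z.
  H_1: rank ker ∂_1 − rank ∂_2 = (21 − 6) − 13 = 2, and the invariant factors of ∂_2 are all 1, so H_1 = Z^2.
  H_2: rank ker ∂_2 − rank ∂_3 = (14 − 13) − 0 = 1, and there is no ∂_3, so H_2 = Z.

As a check, the Euler characteristic is 7 − 21 + 14 = 0, which agrees with 1 − 2 + 1 = 0.
(K is a triangulation of the torus T^2.)

H_0 = Z,  H_1 = Z^2,  H_2 = Z.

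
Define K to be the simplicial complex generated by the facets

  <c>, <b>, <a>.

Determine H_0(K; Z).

H_0 = Z^3.

Take the total order a < b < c on the vertex set. Then K (dimension 0) consists of the simplices:

  0-simplices (3): a, b, c

Hence C_0 ≅ Z^3.

Computing H_k = (kernel of ∂_k) / (image of ∂_{k+1}):

  H_0: rank C_0 − rank ∂_1 = 3 − 0 = 3, and there is no ∂_1, so H_0 = Z^3.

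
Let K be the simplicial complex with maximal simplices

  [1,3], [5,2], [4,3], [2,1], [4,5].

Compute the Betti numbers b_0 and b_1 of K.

b_0 = 1, b_1 = 1.

We work with the vertex ordering 1 < 2 < 3 < 4 < 5. The simplices of K, each written with vertices in increasing order, are:

  0-simplices (5): [1], [2], [3], [4], [5]
  1-simplices (5): [1,2], [1,3], [2,5], [3,4], [4,5]

giving chain groups C_0 ≅ Z^5, C_1 ≅ Z^5.

The boundary map ∂_1: C_1 → C_0 maps an edge to its endpoints' difference, ∂[p,q] = q − p. For instance
  ∂[2,5] = [5] − [2].
As a 5×5 matrix over Z this has rank 4, with invariant factors (1,1,1,1).

From H_k ≅ ker(∂_k) / im(∂_{k+1}) we obtain:

  H_0: rank C_0 − rank ∂_1 = 5 − 4 = 1, and the invariant factors of ∂_1 are all 1, so H_0 = Z.
  H_1: rank ker ∂_1 − rank ∂_2 = (5 − 4) − 0 = 1, and there is no ∂_2, so H_1 = Z.

As a check, the Euler characteristic is 5 − 5 = 0, which agrees with 1 − 1 = 0.

Hence the Betti numbers are b_0 = 1, b_1 = 1.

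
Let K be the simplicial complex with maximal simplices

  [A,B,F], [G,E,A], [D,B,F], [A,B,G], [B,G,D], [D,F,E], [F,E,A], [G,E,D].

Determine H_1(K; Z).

H_1 ≅ 0.

Take the total order A < B < D < E < F < G on the vertex set. Then K (dimension 2) consists of the simplices:

  0-simplices (6): A, B, D, E, F, G
  1-simplices (12): AB, AE, AF, AG, BD, BF, BG, DE, DF, DG, EF, EG
  2-simplices (8): ABF, ABG, AEF, AEG, BDF, BDG, DEF, DEG

so the chain groups are C_0 ≅ Z^6, C_1 ≅ Z^12, C_2 ≅ Z^8.

∂_1: C_1 → C_0 is given by ∂[p,q] = [q] − [p]. For instance
  ∂BF = F − B.
As a 6×12 matrix over Z this has rank 5, with invariant factors (1,1,1,1,1).

∂_2: C_2 → C_1 acts by ∂[p,q,r] = [q,r] − [p,r] + [p,q]. For instance
  ∂ABF = BF − AF + AB,
  ∂AEG = EG − AG + AE.
The resulting 12×8 matrix has rank 7, and its Smith normal form has invariant factors (1,1,1,1,1,1,1).

Now H_k = ker ∂_k / im ∂_{k+1}, so:

  H_1: rank ker ∂_1 − rank ∂_2 = (12 − 5) − 7 = 0, and the invariant factors of ∂_2 are all 1, so H_1 ≅ 0.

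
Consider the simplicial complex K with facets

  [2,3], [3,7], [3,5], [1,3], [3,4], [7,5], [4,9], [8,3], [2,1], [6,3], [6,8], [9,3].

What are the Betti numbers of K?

Fix the vertex order 1 < 2 < 3 < 4 < 5 < 6 < 7 < 8 < 9 and write every simplex with vertices in increasing order. Then dim K = 1 and the simplices of K are:

  0-simplices (9): [1], [2], [3], [4], [5], [6], [7], [8], [9]
  1-simplices (12): [1,2], [1,3], [2,3], [3,4], [3,5], [3,6], [3,7], [3,8], [3,9], [4,9], [5,7], [6,8]

so the chain groups are C_0 ≅ Z^9, C_1 ≅ Z^12.

The boundary map ∂_1: C_1 → C_0 maps an edge to its endpoints' difference, ∂[p,q] = q − p. For instance
  ∂[3,8] = [8] − [3].
The 9×12 boundary matrix has rank 8 and Smith normal form diag(1,1,1,1,1,1,1,1).

Computing H_k = (kernel of ∂_k) / (image of ∂_{k+1}):

  H_0: rank C_0 − rank ∂_1 = 9 − 8 = 1, and the invariant factors of ∂_1 are all 1, so H_0 ≅ Z.
  H_1: rank ker ∂_1 − rank ∂_2 = (12 − 8) − 0 = 4, and there is no ∂_2, so H_1 ≅ Z^4.

Hence the Betti numbers are b_0 = 1, b_1 = 4.

b_0 = 1, b_1 = 4.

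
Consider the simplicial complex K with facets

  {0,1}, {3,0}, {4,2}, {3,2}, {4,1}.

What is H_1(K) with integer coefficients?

H_1 = Z.

Take the total order 0 < 1 < 2 < 3 < 4 on the vertex set. Then K (dimension 1) consists of the simplices:

  0-simplices (5): [0], [1], [2], [3], [4]
  1-simplices (5): [0,1], [0,3], [1,4], [2,3], [2,4]

so the chain groups are C_0 ≅ Z^5, C_1 ≅ Z^5.

The boundary map ∂_1: C_1 → C_0 sends each edge [p,q] (with p < q) to q − p. For instance
  ∂[2,3] = [3] − [2].
This gives a 5×5 integer matrix of rank 4; reducing to Smith normal form yields diagonal entries (1,1,1,1).

Now H_k = ker ∂_k / im ∂_{k+1}, so:

  H_1: rank ker ∂_1 − rank ∂_2 = (5 − 4) − 0 = 1, and there is no ∂_2, so H_1 ≅ Z.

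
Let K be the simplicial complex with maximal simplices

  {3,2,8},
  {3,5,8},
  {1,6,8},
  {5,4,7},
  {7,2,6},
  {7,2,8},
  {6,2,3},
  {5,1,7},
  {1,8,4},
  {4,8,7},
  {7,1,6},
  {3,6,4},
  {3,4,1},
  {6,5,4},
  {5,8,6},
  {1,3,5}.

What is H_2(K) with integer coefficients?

H_2 ≅ Z.

Fix the vertex order 1 < 2 < 3 < 4 < 5 < 6 < 7 < 8 and write every simplex with vertices in increasing order. Then dim K = 2 and the simplices of K are:

  0-simplices (8): [1], [2], [3], [4], [5], [6], [7], [8]
  1-simplices (24): (24 of them)
  2-simplices (16): [1,3,4], [1,3,5], [1,4,8], [1,5,7], [1,6,7], [1,6,8], [2,3,6], [2,3,8], [2,6,7], [2,7,8], [3,4,6], [3,5,8], [4,5,6], [4,5,7], [4,7,8], [5,6,8]

Hence C_0 ≅ Z^8, C_1 ≅ Z^24, C_2 ≅ Z^16.

The boundary map ∂_1: C_1 → C_0 is given by ∂[p,q] = [q] − [p].
The 8×24 boundary matrix has rank 7 and Smith normal form diag(1,1,1,1,1,1,1).

The boundary map ∂_2: C_2 → C_1 sends each 2-simplex [p,q,r] to [q,r] − [p,r] + [p,q]. For instance
  ∂[1,5,7] = [5,7] − [1,7] + [1,5],
  ∂[1,3,5] = [3,5] − [1,5] + [1,3].
This gives a 24×16 integer matrix of rank 15; reducing to Smith normal form yields diagonal entries (1,1,1,1,1,1,1,1,1,1,1,1,1,1,1).

Computing H_k = (kernel of ∂_k) / (image of ∂_{k+1}):

  H_2: rank ker ∂_2 − rank ∂_3 = (16 − 15) − 0 = 1, and there is no ∂_3, so H_2 = Z.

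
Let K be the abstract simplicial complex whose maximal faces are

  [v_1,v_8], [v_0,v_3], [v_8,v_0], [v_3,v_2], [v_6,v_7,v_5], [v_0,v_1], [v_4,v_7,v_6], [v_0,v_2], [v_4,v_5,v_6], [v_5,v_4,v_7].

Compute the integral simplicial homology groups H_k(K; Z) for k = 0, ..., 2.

H_0 ≅ Z^2,  H_1 ≅ Z^2,  H_2 ≅ Z.

Order the vertices as v_0 < v_1 < v_2 < v_3 < v_4 < v_5 < v_6 < v_7 < v_8. Listing each simplex with vertices in this order, K has dimension 2 with simplices:

  0-simplices (9): [v_0], [v_1], [v_2], [v_3], [v_4], [v_5], [v_6], [v_7], [v_8]
  1-simplices (12): [v_0,v_1], [v_0,v_2], [v_0,v_3], [v_0,v_8], [v_1,v_8], [v_2,v_3], [v_4,v_5], [v_4,v_6], [v_4,v_7], [v_5,v_6], [v_5,v_7], [v_6,v_7]
  2-simplices (4): [v_4,v_5,v_6], [v_4,v_5,v_7], [v_4,v_6,v_7], [v_5,v_6,v_7]

Hence C_0 ≅ Z^9, C_1 ≅ Z^12, C_2 ≅ Z^4.

∂_1: C_1 → C_0 is given by ∂[p,q] = [q] − [p].
As a 9×12 matrix over Z this has rank 7, with invariant factors (1,1,1,1,1,1,1).

∂_2: C_2 → C_1 sends each 2-simplex [p,q,r] to [q,r] − [p,r] + [p,q]. For instance
  ∂[v_4,v_6,v_7] = [v_6,v_7] − [v_4,v_7] + [v_4,v_6],
  ∂[v_4,v_5,v_6] = [v_5,v_6] − [v_4,v_6] + [v_4,v_5].
The 12×4 boundary matrix has rank 3 and Smith normal form diag(1,1,1).

Reading off H_k = ker ∂_k / im ∂_{k+1}:

  H_0: rank C_0 − rank ∂_1 = 9 − 7 = 2, and the invariant factors of ∂_1 are all 1, so H_0 ≅ Z^2.
  H_1: rank ker ∂_1 − rank ∂_2 = (12 − 7) − 3 = 2, and the invariant factors of ∂_2 are all 1, so H_1 ≅ Z^2.
  H_2: rank ker ∂_2 − rank ∂_3 = (4 − 3) − 0 = 1, and there is no ∂_3, so H_2 ≅ Z.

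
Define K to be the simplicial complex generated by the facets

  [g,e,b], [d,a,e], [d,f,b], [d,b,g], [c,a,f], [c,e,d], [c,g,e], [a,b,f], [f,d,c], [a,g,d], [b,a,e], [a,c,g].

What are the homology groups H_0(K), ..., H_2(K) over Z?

Take the total order a < b < c < d < e < f < g on the vertex set. Then K (dimension 2) consists of the simplices:

  0-simplices (7): a, b, c, d, e, f, g
  1-simplices (18): ab, ac, ad, ae, af, ag, bd, be, bf, bg, cd, ce, cf, cg, de, df, dg, eg
  2-simplices (12): abe, abf, acf, acg, ade, adg, bdf, bdg, beg, cde, cdf, ceg

Hence C_0 ≅ Z^7, C_1 ≅ Z^18, C_2 ≅ Z^12.

∂_1: C_1 → C_0 sends each edge [p,q] (with p < q) to q − p. For instance
  ∂ac = c − a.
This gives a 7×18 integer matrix of rank 6; reducing to Smith normal form yields diagonal entries (1,1,1,1,1,1).

The boundary map ∂_2: C_2 → C_1 acts by ∂[p,q,r] = [q,r] − [p,r] + [p,q]. For instance
  ∂ceg = eg − cg + ce,
  ∂acf = cf − af + ac.
As a 18×12 matrix over Z this has rank 12, with invariant factors (1,1,1,1,1,1,1,1,1,1,1,2).

Now H_k = ker ∂_k / im ∂_{k+1}, so:

  H_0: rank C_0 − rank ∂_1 = 7 − 6 = 1, and the invariant factors of ∂_1 are all 1, so H_0 ≅ Z.
  H_1: rank ker ∂_1 − rank ∂_2 = (18 − 6) − 12 = 0, and ∂_2 has invariant factor 2 > 1, so H_1 ≅ Z/2Z.
  H_2: rank ker ∂_2 − rank ∂_3 = (12 − 12) − 0 = 0, and there is no ∂_3, so H_2 ≅ 0.

As a check, the Euler characteristic is 7 − 18 + 12 = 1, which agrees with 1 − 0 + 0 = 1.

H_0 ≅ Z,  H_1 ≅ Z/2Z,  H_2 = 0.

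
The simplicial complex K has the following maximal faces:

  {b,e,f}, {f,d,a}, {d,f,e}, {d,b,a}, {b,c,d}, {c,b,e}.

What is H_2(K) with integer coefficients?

Take the total order a < b < c < d < e < f on the vertex set. Then K (dimension 2) consists of the simplices:

  0-simplices (6): a, b, c, d, e, f
  1-simplices (12): ab, ad, af, bc, bd, be, bf, cd, ce, de, df, ef
  2-simplices (6): abd, adf, bcd, bce, bef, def

giving chain groups C_0 ≅ Z^6, C_1 ≅ Z^12, C_2 ≅ Z^6.

Boundary ∂_1: C_1 → C_0 is given by ∂[p,q] = [q] − [p].
This gives a 6×12 integer matrix of rank 5; reducing to Smith normal form yields diagonal entries (1,1,1,1,1).

Boundary ∂_2: C_2 → C_1 maps a triangle to the signed sum of its edges. For instance
  ∂bef = ef − bf + be,
  ∂abd = bd − ad + ab.
This gives a 12×6 integer matrix of rank 6; reducing to Smith normal form yields diagonal entries (1,1,1,1,1,1).

From H_k ≅ ker(∂_k) / im(∂_{k+1}) we obtain:

  H_2: rank ker ∂_2 − rank ∂_3 = (6 − 6) − 0 = 0, and there is no ∂_3, so H_2 ≅ 0.

(K is a triangulation of the cylinder S^1 x I.)

H_2 = 0.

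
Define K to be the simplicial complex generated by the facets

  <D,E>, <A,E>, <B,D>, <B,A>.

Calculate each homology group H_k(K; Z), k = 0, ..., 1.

Take the total order A < B < D < E on the vertex set. Then K (dimension 1) consists of the simplices:

  0-simplices (4): A, B, D, E
  1-simplices (4): AB, AE, BD, DE

so the chain groups are C_0 ≅ Z^4, C_1 ≅ Z^4.

The boundary map ∂_1: C_1 → C_0 is given by ∂[p,q] = [q] − [p].
The 4×4 boundary matrix has rank 3 and Smith normal form diag(1,1,1).

From H_k ≅ ker(∂_k) / im(∂_{k+1}) we obtain:

  H_0: rank C_0 − rank ∂_1 = 4 − 3 = 1, and the invariant factors of ∂_1 are all 1, so H_0 ≅ Z.
  H_1: rank ker ∂_1 − rank ∂_2 = (4 − 3) − 0 = 1, and there is no ∂_2, so H_1 ≅ Z.

H_0 ≅ Z,  H_1 ≅ Z.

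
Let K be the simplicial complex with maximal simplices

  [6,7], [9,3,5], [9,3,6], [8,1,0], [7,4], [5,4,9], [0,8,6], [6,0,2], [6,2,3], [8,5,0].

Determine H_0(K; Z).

Fix the vertex order 0 < 1 < 2 < 3 < 4 < 5 < 6 < 7 < 8 < 9 and write every simplex with vertices in increasing order. Then dim K = 2 and the simplices of K are:

  0-simplices (10): [0], [1], [2], [3], [4], [5], [6], [7], [8], [9]
  1-simplices (19): [0,1], [0,2], [0,5], [0,6], [0,8], [1,8], [2,3], [2,6], [3,5], [3,6], [3,9], [4,5], [4,7], [4,9], [5,8], [5,9], [6,7], [6,8], [6,9]
  2-simplices (8): [0,1,8], [0,2,6], [0,5,8], [0,6,8], [2,3,6], [3,5,9], [3,6,9], [4,5,9]

Hence C_0 ≅ Z^10, C_1 ≅ Z^19, C_2 ≅ Z^8.

The boundary map ∂_1: C_1 → C_0 sends each edge [p,q] (with p < q) to q − p. For instance
  ∂[0,6] = [6] − [0].
As a 10×19 matrix over Z this has rank 9, with invariant factors (1,1,1,1,1,1,1,1,1).

∂_2: C_2 → C_1 maps a triangle to the signed sum of its edges. For instance
  ∂[0,5,8] = [5,8] − [0,8] + [0,5],
  ∂[0,6,8] = [6,8] − [0,8] + [0,6].
The 19×8 boundary matrix has rank 8 and Smith normal form diag(1,1,1,1,1,1,1,1).

Reading off H_k = ker ∂_k / im ∂_{k+1}:

  H_0: rank C_0 − rank ∂_1 = 10 − 9 = 1, and the invariant factors of ∂_1 are all 1, so H_0 = Z.

H_0 = Z.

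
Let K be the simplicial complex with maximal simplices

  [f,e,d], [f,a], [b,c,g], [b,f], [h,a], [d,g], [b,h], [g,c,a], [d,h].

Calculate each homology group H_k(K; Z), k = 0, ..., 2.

K has 8 vertices, 14 edges, 3 triangles.
rank ∂_0 = 0, rank ∂_1 = 7 ⇒ b_0 = 8 − 0 − 7 = 1; all invariant factors of ∂_1 are 1 so no torsion. So H_0 ≅ Z.
rank ∂_1 = 7, rank ∂_2 = 3 ⇒ b_1 = 14 − 7 − 3 = 4; all invariant factors of ∂_2 are 1 so no torsion. So H_1 ≅ Z^4.
rank ∂_2 = 3, rank ∂_3 = 0 ⇒ b_2 = 3 − 3 − 0 = 0. So H_2 ≅ 0.

H_0 ≅ Z,  H_1 ≅ Z^4,  H_2 = 0.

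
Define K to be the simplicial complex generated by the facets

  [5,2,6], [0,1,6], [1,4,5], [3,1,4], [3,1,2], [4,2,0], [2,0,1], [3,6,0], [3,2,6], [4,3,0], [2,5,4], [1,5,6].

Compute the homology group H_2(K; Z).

H_2 = 0.

Fix the vertex order 0 < 1 < 2 < 3 < 4 < 5 < 6 and write every simplex with vertices in increasing order. Then dim K = 2 and the simplices of K are:

  0-simplices (7): [0], [1], [2], [3], [4], [5], [6]
  1-simplices (18): [0,1], [0,2], [0,3], [0,4], [0,6], [1,2], [1,3], [1,4], [1,5], [1,6], [2,3], [2,4], [2,5], [2,6], [3,4], [3,6], [4,5], [5,6]
  2-simplices (12): [0,1,2], [0,1,6], [0,2,4], [0,3,4], [0,3,6], [1,2,3], [1,3,4], [1,4,5], [1,5,6], [2,3,6], [2,4,5], [2,5,6]

Hence C_0 ≅ Z^7, C_1 ≅ Z^18, C_2 ≅ Z^12.

Boundary ∂_1: C_1 → C_0 is given by ∂[p,q] = [q] − [p].
As a 7×18 matrix over Z this has rank 6, with invariant factors (1,1,1,1,1,1).

∂_2: C_2 → C_1 acts by ∂[p,q,r] = [q,r] − [p,r] + [p,q]. For instance
  ∂[1,5,6] = [5,6] − [1,6] + [1,5],
  ∂[2,5,6] = [5,6] − [2,6] + [2,5].
The resulting 18×12 matrix has rank 12, and its Smith normal form has invariant factors (1,1,1,1,1,1,1,1,1,1,1,2).

Reading off H_k = ker ∂_k / im ∂_{k+1}:

  H_2: rank ker ∂_2 − rank ∂_3 = (12 − 12) − 0 = 0, and there is no ∂_3, so H_2 = 0.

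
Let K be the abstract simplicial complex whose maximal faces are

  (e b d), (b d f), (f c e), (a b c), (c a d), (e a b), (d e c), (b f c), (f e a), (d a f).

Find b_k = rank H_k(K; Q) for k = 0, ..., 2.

We work with the vertex ordering a < b < c < d < e < f. The simplices of K, each written with vertices in increasing order, are:

  0-simplices (6): a, b, c, d, e, f
  1-simplices (15): ab, ac, ad, ae, af, bc, bd, be, bf, cd, ce, cf, de, df, ef
  2-simplices (10): abc, abe, acd, adf, aef, bcf, bde, bdf, cde, cef

Hence C_0 ≅ Z^6, C_1 ≅ Z^15, C_2 ≅ Z^10.

∂_1: C_1 → C_0 maps an edge to its endpoints' difference, ∂[p,q] = q − p.
This gives a 6×15 integer matrix of rank 5; reducing to Smith normal form yields diagonal entries (1,1,1,1,1).

∂_2: C_2 → C_1 sends each 2-simplex [p,q,r] to [q,r] − [p,r] + [p,q]. For instance
  ∂abe = be − ae + ab,
  ∂aef = ef − af + ae.
As a 15×10 matrix over Z this has rank 10, with invariant factors (1,1,1,1,1,1,1,1,1,2).

Now H_k = ker ∂_k / im ∂_{k+1}, so:

  H_0: rank C_0 − rank ∂_1 = 6 − 5 = 1, and the invariant factors of ∂_1 are all 1, so H_0 ≅ Z.
  H_1: rank ker ∂_1 − rank ∂_2 = (15 − 5) − 10 = 0, and ∂_2 has invariant factor 2 > 1, so H_1 ≅ Z/2.
  H_2: rank ker ∂_2 − rank ∂_3 = (10 − 10) − 0 = 0, and there is no ∂_3, so H_2 ≅ 0.

(K is a triangulation of the real projective plane RP^2.)

Hence the Betti numbers are b_0 = 1, b_1 = 0, b_2 = 0.

b_0 = 1, b_1 = 0, b_2 = 0.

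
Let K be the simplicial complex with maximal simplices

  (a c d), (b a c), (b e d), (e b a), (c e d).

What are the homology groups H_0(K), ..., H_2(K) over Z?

Fix the vertex order a < b < c < d < e and write every simplex with vertices in increasing order. Then dim K = 2 and the simplices of K are:

  0-simplices (5): a, b, c, d, e
  1-simplices (10): ab, ac, ad, ae, bc, bd, be, cd, ce, de
  2-simplices (5): abc, abe, acd, bde, cde

so the chain groups are C_0 ≅ Z^5, C_1 ≅ Z^10, C_2 ≅ Z^5.

Boundary ∂_1: C_1 → C_0 is given by ∂[p,q] = [q] − [p]. For instance
  ∂ab = b − a.
As a 5×10 matrix over Z this has rank 4, with invariant factors (1,1,1,1).

The boundary map ∂_2: C_2 → C_1 acts by ∂[p,q,r] = [q,r] − [p,r] + [p,q]. For instance
  ∂acd = cd − ad + ac,
  ∂cde = de − ce + cd.
As a 10×5 matrix over Z this has rank 5, with invariant factors (1,1,1,1,1).

From H_k ≅ ker(∂_k) / im(∂_{k+1}) we obtain:

  H_0: rank C_0 − rank ∂_1 = 5 − 4 = 1, and the invariant factors of ∂_1 are all 1, so H_0 = Z.
  H_1: rank ker ∂_1 − rank ∂_2 = (10 − 4) − 5 = 1, and the invariant factors of ∂_2 are all 1, so H_1 = Z.
  H_2: rank ker ∂_2 − rank ∂_3 = (5 − 5) − 0 = 0, and there is no ∂_3, so H_2 = 0.

As a check, the Euler characteristic is 5 − 10 + 5 = 0, which agrees with 1 − 1 + 0 = 0.

H_0 ≅ Z,  H_1 ≅ Z,  H_2 = 0.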